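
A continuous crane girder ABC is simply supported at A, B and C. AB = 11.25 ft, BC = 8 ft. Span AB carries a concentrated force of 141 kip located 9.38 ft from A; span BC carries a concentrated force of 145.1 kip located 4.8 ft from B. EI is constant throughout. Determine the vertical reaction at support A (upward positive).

Insert a hinge at B; M_B is the redundant, and each span becomes simply supported.
Rotations at B on the released spans (each span's end-slope, ×1/EI):
  span AB: point load 141 at a = 9.38: Pab(L + a)/(6LEI) = 755.9/EI
  span BC: point load 145.1 at a = 4.8: Pab(L + b)/(6LEI) = 520/EI
  relative rotation θ_0 = (755.9 + 520)/EI = 1276/EI
A unit hogging moment at B produces rotation L₁/(3EI) + L₂/(3EI) = 6.417/EI.
Slope continuity at B: θ_0 = M_B·6.417/EI, so M_B = 1276/6.417 = 198.8 kip·ft (hogging).
Span AB, ΣM about A with M_B applied at B: R_B^{AB}·11.25 = 1323 + 198.8, so R_B^{AB} = 135.2 kip and R_A = 141 − 135.2 = 5.762 kip.

R_A = 5.762 kip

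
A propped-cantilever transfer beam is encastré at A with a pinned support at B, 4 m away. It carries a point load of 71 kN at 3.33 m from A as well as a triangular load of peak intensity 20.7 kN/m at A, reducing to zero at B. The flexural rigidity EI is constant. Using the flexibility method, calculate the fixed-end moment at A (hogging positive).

Take the reaction at B as the redundant and release it; the primary structure is a cantilever fixed at A.
Primary-structure tip deflection at B by superposition:
  point load 71 at a = 3.33: Pa²(3L − a)/(6EI) = 1138/EI
  triangular load, peak 20.7 at the fixed end: w₀L⁴/(30EI) = 176.6/EI
  δ_0 = 1314/EI
Flexibility coefficient — unit upward force at B: δ_{BB} = L³/(3EI) = 21.33/EI.
Compatibility at B: δ_0 − R_B·δ_{BB} = 0, so R_B = 1314/21.33 = 61.61 kN.
Moment equilibrium about A: M_A = Σ(load moments about A) − R_B·L = 291.6 − 61.61×4 = 45.2 kN·m.

M_A = 45.2 kN·m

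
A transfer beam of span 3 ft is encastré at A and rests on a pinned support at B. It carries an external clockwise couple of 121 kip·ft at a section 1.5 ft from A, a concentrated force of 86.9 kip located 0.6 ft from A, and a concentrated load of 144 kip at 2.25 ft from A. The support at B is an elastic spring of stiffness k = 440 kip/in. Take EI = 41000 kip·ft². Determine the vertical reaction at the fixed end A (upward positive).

Choose R_B as the redundant. The primary structure is the cantilever fixed at A.
Free-end deflection of the primary structure under the applied loading (downward +):
  clockwise couple 121 at a = 1.5: M₀a(2L − a)/(2EI) = 408.4/EI
  point load 86.9 at a = 0.6: Pa²(3L − a)/(6EI) = 43.8/EI
  point load 144 at a = 2.25: Pa²(3L − a)/(6EI) = 820.1/EI
  δ_0 = 1272/EI
Tip deflection under a unit load at B: L³/(3EI) = 9/EI.
With EI = 41000 kip·ft²: δ_0 = 0.031032 ft and δ_{BB} = 0.00022 ft/kip.
Compatibility — the spring shortens by R_B/k under the reaction it provides: δ_0 − R_B·δ_{BB} = R_B/k. With 1/k = 1/(440×12) ft/kip = 0.000189 ft/kip, R_B = δ_0 / (δ_{BB} + 1/k) = 0.031032 / (0.00022 + 0.000189) = 75.89 kip.
Vertical equilibrium: R_A = ΣP − R_B = 230.9 − 75.89 = 155 kip.

R_A = 155 kip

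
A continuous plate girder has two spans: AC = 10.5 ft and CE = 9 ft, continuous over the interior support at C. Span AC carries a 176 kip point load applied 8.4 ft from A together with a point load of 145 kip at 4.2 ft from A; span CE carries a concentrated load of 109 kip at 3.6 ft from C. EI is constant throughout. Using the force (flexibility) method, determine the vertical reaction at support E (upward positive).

Take M_C as the redundant. Released structure: two simple spans AC and CE with a hinge at C.
End slopes at the hinge C, treating each span as simply supported:
  span AC: point load 176 at a = 8.4: Pab(L + a)/(6LEI) = 931.4/EI
  span AC: point load 145 at a = 4.2: Pab(L + a)/(6LEI) = 895.2/EI
  span CE: point load 109 at a = 3.6: Pab(L + b)/(6LEI) = 565.1/EI
  relative rotation θ_0 = (1827 + 565.1)/EI = 2392/EI
A unit hogging moment at C produces rotation L₁/(3EI) + L₂/(3EI) = 6.5/EI.
Slope continuity at C: θ_0 = M_C·6.5/EI, so M_C = 2392/6.5 = 368 kip·ft (hogging).
Span CE, ΣM about E: R_C^{CE}·9 = 588.6 + 368, so R_C^{CE} = 106.3 kip and R_E = 109 − 106.3 = 2.717 kip.

R_E = 2.717 kip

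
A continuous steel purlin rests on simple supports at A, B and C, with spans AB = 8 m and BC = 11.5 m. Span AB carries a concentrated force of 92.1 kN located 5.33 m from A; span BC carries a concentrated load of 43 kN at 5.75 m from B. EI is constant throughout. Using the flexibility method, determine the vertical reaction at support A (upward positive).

R_A = 16.9 kN

Insert a hinge at B; M_B is the redundant, and each span becomes simply supported.
End slopes at the hinge B, treating each span as simply supported:
  span AB: point load 92.1 at a = 5.33: Pab(L + a)/(6LEI) = 364/EI
  span BC: point load 43 at a = 5.75: Pab(L + b)/(6LEI) = 355.4/EI
  relative rotation θ_0 = (364 + 355.4)/EI = 719.4/EI
A unit hogging moment at B produces rotation L₁/(3EI) + L₂/(3EI) = 6.5/EI.
Compatibility: M_B·(L₁+L₂)/(3EI) = θ_0, giving M_B = 110.7 kN·m (hogging).
Span AB, ΣM about A with M_B applied at B: R_B^{AB}·8 = 490.9 + 110.7, so R_B^{AB} = 75.2 kN and R_A = 92.1 − 75.2 = 16.9 kN.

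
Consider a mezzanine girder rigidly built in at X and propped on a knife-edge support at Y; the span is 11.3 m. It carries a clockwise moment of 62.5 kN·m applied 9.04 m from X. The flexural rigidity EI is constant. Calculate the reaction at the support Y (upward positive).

R_Y = 7.965 kN

Remove the prop at Y; the released (primary) structure is a cantilever built in at X.
Free-end deflection of the primary structure under the applied loading (downward +):
  clockwise couple 62.5 at a = 9.04: M₀a(2L − a)/(2EI) = 3831/EI
Flexibility coefficient — unit upward force at Y: δ_{YY} = L³/(3EI) = 481/EI.
The prop prevents deflection at Y: R_Y = δ_0/δ_{YY} = 3831/481 = 7.965 kN.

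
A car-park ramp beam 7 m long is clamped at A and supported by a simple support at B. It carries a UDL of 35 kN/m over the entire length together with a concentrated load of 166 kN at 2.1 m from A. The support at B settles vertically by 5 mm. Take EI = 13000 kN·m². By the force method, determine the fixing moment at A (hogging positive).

Choose R_B as the redundant. The primary structure is the cantilever fixed at A.
Primary-structure tip deflection at B by superposition:
  UDL 35: wL⁴/(8EI) = 10504/EI
  point load 166 at a = 2.1: Pa²(3L − a)/(6EI) = 2306/EI
  δ_0 = 12810/EI
Tip deflection under a unit load at B: L³/(3EI) = 114.3/EI.
With EI = 13000 kN·m²: δ_0 = 0.98541 m and δ_{BB} = 0.008795 m/kN.
Compatibility — the beam at B must follow the support down by 0.005 m: δ_0 − R_B·δ_{BB} = 0.005, so R_B = (0.98541 − 0.005)/0.008795 = 111.5 kN.
Moment equilibrium about A: M_A = Σ(load moments about A) − R_B·L = 1206 − 111.5×7 = 425.8 kN·m.

M_A = 425.8 kN·m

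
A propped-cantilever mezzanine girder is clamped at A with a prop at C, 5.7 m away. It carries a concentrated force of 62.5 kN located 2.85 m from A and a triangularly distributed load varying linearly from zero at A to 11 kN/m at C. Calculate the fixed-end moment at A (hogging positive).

M_A = 87.64 kN·m

Remove the prop at C; the released (primary) structure is a cantilever built in at A.
Free-end deflection of the primary structure under the applied loading (downward +):
  point load 62.5 at a = 2.85: Pa²(3L − a)/(6EI) = 1206/EI
  triangular load, peak 11 at the free end: 11w₀L⁴/(120EI) = 1064/EI
  δ_0 = 2270/EI
Flexibility coefficient — unit upward force at C: δ_{CC} = L³/(3EI) = 61.73/EI.
Compatibility at C: δ_0 − R_C·δ_{CC} = 0, so R_C = 2270/61.73 = 36.77 kN.
Moment equilibrium about A: M_A = Σ(load moments about A) − R_C·L = 297.3 − 36.77×5.7 = 87.64 kN·m.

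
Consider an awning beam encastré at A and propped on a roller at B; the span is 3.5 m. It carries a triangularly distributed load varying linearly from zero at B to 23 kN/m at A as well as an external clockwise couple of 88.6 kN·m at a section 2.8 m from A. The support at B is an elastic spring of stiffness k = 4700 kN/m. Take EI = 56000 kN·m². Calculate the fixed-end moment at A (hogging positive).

Remove the prop at B; the released (primary) structure is a cantilever built in at A.
Downward deflection at the released point B due to the loads:
  triangular load, peak 23 at the fixed end: w₀L⁴/(30EI) = 115/EI
  clockwise couple 88.6 at a = 2.8: M₀a(2L − a)/(2EI) = 521/EI
  δ_0 = 636/EI
Flexibility coefficient — unit upward force at B: δ_{BB} = L³/(3EI) = 14.29/EI.
With EI = 56000 kN·m²: δ_0 = 0.011357 m and δ_{BB} = 0.000255 m/kN.
Compatibility — the spring shortens by R_B/k under the reaction it provides: δ_0 − R_B·δ_{BB} = R_B/k. With 1/k = 0.000213 m/kN, R_B = δ_0 / (δ_{BB} + 1/k) = 0.011357 / (0.000255 + 0.000213) = 24.27 kN.
Moment equilibrium about A: M_A = Σ(load moments about A) − R_B·L = 135.6 − 24.27×3.5 = 50.62 kN·m.

M_A = 50.62 kN·m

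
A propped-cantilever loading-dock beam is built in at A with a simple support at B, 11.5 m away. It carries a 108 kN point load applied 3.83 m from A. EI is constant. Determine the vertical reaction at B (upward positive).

Choose R_B as the redundant. The primary structure is the cantilever fixed at A.
Downward deflection at the released point B due to the loads:
  point load 108 at a = 3.83: Pa²(3L − a)/(6EI) = 8098/EI
Tip deflection under a unit load at B: L³/(3EI) = 507/EI.
The prop prevents deflection at B: R_B = δ_0/δ_{BB} = 8098/507 = 15.97 kN.

R_B = 15.97 kN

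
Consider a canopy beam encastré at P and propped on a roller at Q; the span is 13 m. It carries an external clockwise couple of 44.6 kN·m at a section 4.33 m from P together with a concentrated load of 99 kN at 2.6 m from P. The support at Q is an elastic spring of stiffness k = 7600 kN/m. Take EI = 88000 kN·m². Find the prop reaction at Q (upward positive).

R_Q = 8.27 kN

Release the roller at Q. Primary structure: cantilever fixed at P.
Downward deflection at the released point Q due to the loads:
  clockwise couple 44.6 at a = 4.33: M₀a(2L − a)/(2EI) = 2092/EI
  point load 99 at a = 2.6: Pa²(3L − a)/(6EI) = 4060/EI
  δ_0 = 6152/EI
Flexibility coefficient — unit upward force at Q: δ_{QQ} = L³/(3EI) = 732.3/EI.
With EI = 88000 kN·m²: δ_0 = 0.069915 m and δ_{QQ} = 0.008322 m/kN.
Compatibility — the spring shortens by R_Q/k under the reaction it provides: δ_0 − R_Q·δ_{QQ} = R_Q/k. With 1/k = 0.000132 m/kN, R_Q = δ_0 / (δ_{QQ} + 1/k) = 0.069915 / (0.008322 + 0.000132) = 8.27 kN.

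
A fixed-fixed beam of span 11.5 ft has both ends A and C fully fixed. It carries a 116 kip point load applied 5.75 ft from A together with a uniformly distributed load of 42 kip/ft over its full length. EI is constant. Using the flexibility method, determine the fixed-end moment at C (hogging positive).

M_C = 629.6 kip·ft

Release both end moments; the primary structure is a simply-supported span AC with redundants M_A and M_C.
On the primary (simply-supported) span, the end slopes from the loading are:
  at A: point load 116 at a = 5.75: Pab(L + b)/(6LEI) = 958.8/EI
  at C: point load 116 at a = 5.75: Pab(L + a)/(6LEI) = 958.8/EI
  at A: UDL 42: wL³/(24EI) = 2662/EI
  at C: UDL 42: wL³/(24EI) = 2662/EI
  θ_A0 = 3620/EI,  θ_C0 = 3620/EI
Flexibility coefficients: a unit moment at one end gives L/(3EI) there and L/(6EI) at the far end, so f₁₁ = f₂₂ = 3.833/EI and f₁₂ = f₂₁ = 1.917/EI.
Compatibility — zero rotation at each built-in end:
  3.833 M_A + 1.917 M_C = 3620
  1.917 M_A + 3.833 M_C = 3620
Solving the pair gives M_A = 629.6 kip·ft and M_C = 629.6 kip·ft (hogging).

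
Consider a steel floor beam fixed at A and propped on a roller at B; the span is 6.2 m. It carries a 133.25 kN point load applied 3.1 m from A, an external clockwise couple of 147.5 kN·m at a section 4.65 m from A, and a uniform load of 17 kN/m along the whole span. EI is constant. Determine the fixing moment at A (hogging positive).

M_A = 176.7 kN·m

Choose R_B as the redundant. The primary structure is the cantilever fixed at A.
Deflection at B on the released cantilever, summing each load's contribution:
  point load 133.25 at a = 3.1: Pa²(3L − a)/(6EI) = 3308/EI
  clockwise couple 147.5 at a = 4.65: M₀a(2L − a)/(2EI) = 2658/EI
  UDL 17: wL⁴/(8EI) = 3140/EI
  δ_0 = 9106/EI
Flexibility coefficient — unit upward force at B: δ_{BB} = L³/(3EI) = 79.44/EI.
Compatibility at B: δ_0 − R_B·δ_{BB} = 0, so R_B = 9106/79.44 = 114.6 kN.
Moment equilibrium about A: M_A = Σ(load moments about A) − R_B·L = 887.3 − 114.6×6.2 = 176.7 kN·m.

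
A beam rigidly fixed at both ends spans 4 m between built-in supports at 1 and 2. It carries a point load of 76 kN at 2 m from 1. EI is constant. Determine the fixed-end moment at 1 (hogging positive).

M_1 = 38 kN·m

Release both end moments; the primary structure is a simply-supported span 12 with redundants M_1 and M_2.
End rotations of the released simple span under the applied load (×1/EI):
  at 1: point load 76 at a = 2: Pab(L + b)/(6LEI) = 76/EI
  at 2: point load 76 at a = 2: Pab(L + a)/(6LEI) = 76/EI
  θ_10 = 76/EI,  θ_20 = 76/EI
Flexibility coefficients: a unit moment at one end gives L/(3EI) there and L/(6EI) at the far end, so f₁₁ = f₂₂ = 1.333/EI and f₁₂ = f₂₁ = 0.6667/EI.
Compatibility — zero rotation at each built-in end:
  1.333 M_1 + 0.6667 M_2 = 76
  0.6667 M_1 + 1.333 M_2 = 76
Solving the pair gives M_1 = 38 kN·m and M_2 = 38 kN·m (hogging).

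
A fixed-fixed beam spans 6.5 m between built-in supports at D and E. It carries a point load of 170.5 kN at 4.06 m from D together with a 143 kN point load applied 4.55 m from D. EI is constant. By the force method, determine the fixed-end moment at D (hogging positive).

M_D = 156.1 kN·m

Take the two fixed-end moments M_D, M_E as redundants; the released structure is the simple span DE.
On the primary (simply-supported) span, the end slopes from the loading are:
  at D: point load 170.5 at a = 4.06: Pab(L + b)/(6LEI) = 387.2/EI
  at E: point load 170.5 at a = 4.06: Pab(L + a)/(6LEI) = 457.3/EI
  at D: point load 143 at a = 4.55: Pab(L + b)/(6LEI) = 274.9/EI
  at E: point load 143 at a = 4.55: Pab(L + a)/(6LEI) = 359.5/EI
  θ_D0 = 662.1/EI,  θ_E0 = 816.8/EI
Flexibility coefficients: a unit moment at one end gives L/(3EI) there and L/(6EI) at the far end, so f₁₁ = f₂₂ = 2.167/EI and f₁₂ = f₂₁ = 1.083/EI.
Compatibility — zero rotation at each built-in end:
  2.167 M_D + 1.083 M_E = 662.1
  1.083 M_D + 2.167 M_E = 816.8
Solving the pair gives M_D = 156.1 kN·m and M_E = 298.9 kN·m (hogging).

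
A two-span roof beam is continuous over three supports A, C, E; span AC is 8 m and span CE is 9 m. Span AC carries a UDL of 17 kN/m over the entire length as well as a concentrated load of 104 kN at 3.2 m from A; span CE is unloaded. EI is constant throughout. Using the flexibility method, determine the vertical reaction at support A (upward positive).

R_A = 114.2 kN

Take M_C as the redundant. Released structure: two simple spans AC and CE with a hinge at C.
Rotations at C on the released spans (each span's end-slope, ×1/EI):
  span AC: UDL 17: wL³/(24EI) = 362.7/EI
  span AC: point load 104 at a = 3.2: Pab(L + a)/(6LEI) = 372.7/EI
  relative rotation θ_0 = (735.4 + 0)/EI = 735.4/EI
A unit hogging moment at C produces rotation L₁/(3EI) + L₂/(3EI) = 5.667/EI.
Slope continuity at C: θ_0 = M_C·5.667/EI, so M_C = 735.4/5.667 = 129.8 kN·m (hogging).
Span AC, ΣM about A with M_C applied at C: R_C^{AC}·8 = 876.8 + 129.8, so R_C^{AC} = 125.8 kN and R_A = 240 − 125.8 = 114.2 kN.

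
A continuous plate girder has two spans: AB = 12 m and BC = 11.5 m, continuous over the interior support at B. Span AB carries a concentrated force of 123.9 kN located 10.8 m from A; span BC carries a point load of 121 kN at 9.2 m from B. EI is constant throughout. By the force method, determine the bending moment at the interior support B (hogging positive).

M_B = 130.3 kN·m

Take M_B as the redundant. Released structure: two simple spans AB and BC with a hinge at B.
End slopes at the hinge B, treating each span as simply supported:
  span AB: point load 123.9 at a = 10.8: Pab(L + a)/(6LEI) = 508.5/EI
  span BC: point load 121 at a = 9.2: Pab(L + b)/(6LEI) = 512.1/EI
  relative rotation θ_0 = (508.5 + 512.1)/EI = 1021/EI
A unit hogging moment at B produces rotation L₁/(3EI) + L₂/(3EI) = 7.833/EI.
Slope continuity at B: θ_0 = M_B·7.833/EI, so M_B = 1021/7.833 = 130.3 kN·m (hogging).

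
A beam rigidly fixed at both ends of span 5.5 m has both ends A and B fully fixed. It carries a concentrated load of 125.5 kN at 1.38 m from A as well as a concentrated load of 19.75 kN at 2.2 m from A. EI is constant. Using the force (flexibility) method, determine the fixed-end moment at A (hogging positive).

M_A = 112.8 kN·m

Take the two fixed-end moments M_A, M_B as redundants; the released structure is the simple span AB.
End rotations of the released simple span under the applied load (×1/EI):
  at A: point load 125.5 at a = 1.38: Pab(L + b)/(6LEI) = 208/EI
  at B: point load 125.5 at a = 1.38: Pab(L + a)/(6LEI) = 148.8/EI
  at A: point load 19.75 at a = 2.2: Pab(L + b)/(6LEI) = 38.24/EI
  at B: point load 19.75 at a = 2.2: Pab(L + a)/(6LEI) = 33.46/EI
  θ_A0 = 246.2/EI,  θ_B0 = 182.2/EI
Flexibility coefficients: a unit moment at one end gives L/(3EI) there and L/(6EI) at the far end, so f₁₁ = f₂₂ = 1.833/EI and f₁₂ = f₂₁ = 0.9167/EI.
Compatibility — zero rotation at each built-in end:
  1.833 M_A + 0.9167 M_B = 246.2
  0.9167 M_A + 1.833 M_B = 182.2
Solving the pair gives M_A = 112.8 kN·m and M_B = 42.98 kN·m (hogging).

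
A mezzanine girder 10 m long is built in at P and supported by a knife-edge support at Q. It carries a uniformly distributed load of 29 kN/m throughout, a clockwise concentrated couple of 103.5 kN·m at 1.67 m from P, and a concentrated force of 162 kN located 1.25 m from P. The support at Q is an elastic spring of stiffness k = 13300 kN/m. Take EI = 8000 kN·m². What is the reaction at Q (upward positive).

R_Q = 116.9 kN

Choose R_Q as the redundant. The primary structure is the cantilever fixed at P.
Free-end deflection of the primary structure under the applied loading (downward +):
  UDL 29: wL⁴/(8EI) = 36250/EI
  clockwise couple 103.5 at a = 1.67: M₀a(2L − a)/(2EI) = 1584/EI
  point load 162 at a = 1.25: Pa²(3L − a)/(6EI) = 1213/EI
  δ_0 = 39047/EI
Tip deflection under a unit load at Q: L³/(3EI) = 333.3/EI.
With EI = 8000 kN·m²: δ_0 = 4.8809 m and δ_{QQ} = 0.041667 m/kN.
Compatibility — the spring shortens by R_Q/k under the reaction it provides: δ_0 − R_Q·δ_{QQ} = R_Q/k. With 1/k = 0.000075 m/kN, R_Q = δ_0 / (δ_{QQ} + 1/k) = 4.8809 / (0.041667 + 0.000075) = 116.9 kN.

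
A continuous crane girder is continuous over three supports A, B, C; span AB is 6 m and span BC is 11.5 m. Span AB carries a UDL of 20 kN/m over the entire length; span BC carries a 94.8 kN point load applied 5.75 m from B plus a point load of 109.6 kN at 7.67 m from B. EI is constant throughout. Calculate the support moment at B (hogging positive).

Insert a hinge at B; M_B is the redundant, and each span becomes simply supported.
End slopes at the hinge B, treating each span as simply supported:
  span AB: UDL 20: wL³/(24EI) = 180/EI
  span BC: point load 94.8 at a = 5.75: Pab(L + b)/(6LEI) = 783.6/EI
  span BC: point load 109.6 at a = 7.67: Pab(L + b)/(6LEI) = 715.3/EI
  relative rotation θ_0 = (180 + 1499)/EI = 1679/EI
A unit hogging moment at B produces rotation L₁/(3EI) + L₂/(3EI) = 5.833/EI.
Compatibility: M_B·(L₁+L₂)/(3EI) = θ_0, giving M_B = 287.8 kN·m (hogging).

M_B = 287.8 kN·m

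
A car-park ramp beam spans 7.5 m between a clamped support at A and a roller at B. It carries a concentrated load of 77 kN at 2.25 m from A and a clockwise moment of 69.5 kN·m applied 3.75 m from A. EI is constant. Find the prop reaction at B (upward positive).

Take the reaction at B as the redundant and release it; the primary structure is a cantilever fixed at A.
Primary-structure tip deflection at B by superposition:
  point load 77 at a = 2.25: Pa²(3L − a)/(6EI) = 1316/EI
  clockwise couple 69.5 at a = 3.75: M₀a(2L − a)/(2EI) = 1466/EI
  δ_0 = 2782/EI
Tip deflection under a unit load at B: L³/(3EI) = 140.6/EI.
Compatibility at B: δ_0 − R_B·δ_{BB} = 0, so R_B = 2782/140.6 = 19.78 kN.

R_B = 19.78 kN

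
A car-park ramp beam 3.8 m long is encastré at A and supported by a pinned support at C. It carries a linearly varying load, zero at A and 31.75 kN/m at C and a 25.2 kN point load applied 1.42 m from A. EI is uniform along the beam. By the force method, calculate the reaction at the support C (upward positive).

R_C = 37.8 kN

Choose R_C as the redundant. The primary structure is the cantilever fixed at A.
Downward deflection at the released point C due to the loads:
  triangular load, peak 31.75 at the free end: 11w₀L⁴/(120EI) = 606.9/EI
  point load 25.2 at a = 1.42: Pa²(3L − a)/(6EI) = 84.52/EI
  δ_0 = 691.4/EI
Tip deflection under a unit load at C: L³/(3EI) = 18.29/EI.
Compatibility at C: δ_0 − R_C·δ_{CC} = 0, so R_C = 691.4/18.29 = 37.8 kN.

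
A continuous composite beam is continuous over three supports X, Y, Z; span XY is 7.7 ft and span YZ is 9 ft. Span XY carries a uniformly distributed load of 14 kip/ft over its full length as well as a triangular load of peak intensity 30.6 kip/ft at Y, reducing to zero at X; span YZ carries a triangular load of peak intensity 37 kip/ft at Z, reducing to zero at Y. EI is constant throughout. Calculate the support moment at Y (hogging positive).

M_Y = 197.8 kip·ft

Insert a hinge at Y; M_Y is the redundant, and each span becomes simply supported.
Rotations at Y on the released spans (each span's end-slope, ×1/EI):
  span XY: UDL 14: wL³/(24EI) = 266.3/EI
  span XY: triangular load, peak 30.6: w₀L³/(45EI) = 310.4/EI
  span YZ: triangular load, peak 37: 7w₀L³/(360EI) = 524.5/EI
  relative rotation θ_0 = (576.8 + 524.5)/EI = 1101/EI
A unit hogging moment at Y produces rotation L₁/(3EI) + L₂/(3EI) = 5.567/EI.
Compatibility: M_Y·(L₁+L₂)/(3EI) = θ_0, giving M_Y = 197.8 kip·ft (hogging).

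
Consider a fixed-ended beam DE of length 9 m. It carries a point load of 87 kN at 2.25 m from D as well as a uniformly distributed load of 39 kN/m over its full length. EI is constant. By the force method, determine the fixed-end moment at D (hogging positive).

Take the two fixed-end moments M_D, M_E as redundants; the released structure is the simple span DE.
End rotations of the released simple span under the applied load (×1/EI):
  at D: point load 87 at a = 2.25: Pab(L + b)/(6LEI) = 385.4/EI
  at E: point load 87 at a = 2.25: Pab(L + a)/(6LEI) = 275.3/EI
  at D: UDL 39: wL³/(24EI) = 1185/EI
  at E: UDL 39: wL³/(24EI) = 1185/EI
  θ_D0 = 1570/EI,  θ_E0 = 1460/EI
Flexibility coefficients: a unit moment at one end gives L/(3EI) there and L/(6EI) at the far end, so f₁₁ = f₂₂ = 3/EI and f₁₂ = f₂₁ = 1.5/EI.
Compatibility — zero rotation at each built-in end:
  3 M_D + 1.5 M_E = 1570
  1.5 M_D + 3 M_E = 1460
Solving the pair gives M_D = 373.4 kN·m and M_E = 300 kN·m (hogging).

M_D = 373.4 kN·m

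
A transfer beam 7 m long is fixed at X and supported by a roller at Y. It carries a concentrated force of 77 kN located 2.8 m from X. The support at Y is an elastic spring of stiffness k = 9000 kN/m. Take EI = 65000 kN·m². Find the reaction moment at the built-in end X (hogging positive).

Choose R_Y as the redundant. The primary structure is the cantilever fixed at X.
Downward deflection at the released point Y due to the loads:
  point load 77 at a = 2.8: Pa²(3L − a)/(6EI) = 1831/EI
Flexibility coefficient — unit upward force at Y: δ_{YY} = L³/(3EI) = 114.3/EI.
With EI = 65000 kN·m²: δ_0 = 0.028172 m and δ_{YY} = 0.001759 m/kN.
Compatibility — the spring shortens by R_Y/k under the reaction it provides: δ_0 − R_Y·δ_{YY} = R_Y/k. With 1/k = 0.000111 m/kN, R_Y = δ_0 / (δ_{YY} + 1/k) = 0.028172 / (0.001759 + 0.000111) = 15.06 kN.
Moment equilibrium about X: M_X = Σ(load moments about X) − R_Y·L = 215.6 − 15.06×7 = 110.1 kN·m.

M_X = 110.1 kN·m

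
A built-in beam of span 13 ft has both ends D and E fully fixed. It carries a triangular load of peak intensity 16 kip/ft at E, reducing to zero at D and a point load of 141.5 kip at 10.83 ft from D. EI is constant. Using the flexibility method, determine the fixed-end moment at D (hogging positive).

M_D = 132.8 kip·ft

Take the two fixed-end moments M_D, M_E as redundants; the released structure is the simple span DE.
End rotations of the released simple span under the applied load (×1/EI):
  at D: triangular load, peak 16: 7w₀L³/(360EI) = 683.5/EI
  at E: triangular load, peak 16: w₀L³/(45EI) = 781.2/EI
  at D: point load 141.5 at a = 10.83: Pab(L + b)/(6LEI) = 646.7/EI
  at E: point load 141.5 at a = 10.83: Pab(L + a)/(6LEI) = 1016/EI
  θ_D0 = 1330/EI,  θ_E0 = 1797/EI
Flexibility coefficients: a unit moment at one end gives L/(3EI) there and L/(6EI) at the far end, so f₁₁ = f₂₂ = 4.333/EI and f₁₂ = f₂₁ = 2.167/EI.
Compatibility — zero rotation at each built-in end:
  4.333 M_D + 2.167 M_E = 1330
  2.167 M_D + 4.333 M_E = 1797
Solving the pair gives M_D = 132.8 kip·ft and M_E = 348.3 kip·ft (hogging).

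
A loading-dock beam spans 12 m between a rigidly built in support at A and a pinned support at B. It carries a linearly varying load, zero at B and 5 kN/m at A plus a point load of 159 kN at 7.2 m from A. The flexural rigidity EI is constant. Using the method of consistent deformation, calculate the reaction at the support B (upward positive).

R_B = 74.69 kN

Take the reaction at B as the redundant and release it; the primary structure is a cantilever fixed at A.
Free-end deflection of the primary structure under the applied loading (downward +):
  triangular load, peak 5 at the fixed end: w₀L⁴/(30EI) = 3456/EI
  point load 159 at a = 7.2: Pa²(3L − a)/(6EI) = 39564/EI
  δ_0 = 43020/EI
Tip deflection under a unit load at B: L³/(3EI) = 576/EI.
Compatibility at B: δ_0 − R_B·δ_{BB} = 0, so R_B = 43020/576 = 74.69 kN.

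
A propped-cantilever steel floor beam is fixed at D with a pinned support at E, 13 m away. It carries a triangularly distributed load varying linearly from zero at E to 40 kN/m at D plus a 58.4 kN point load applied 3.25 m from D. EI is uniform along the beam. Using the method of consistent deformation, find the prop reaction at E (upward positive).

R_E = 57.02 kN

Choose R_E as the redundant. The primary structure is the cantilever fixed at D.
Primary-structure tip deflection at E by superposition:
  triangular load, peak 40 at the fixed end: w₀L⁴/(30EI) = 38081/EI
  point load 58.4 at a = 3.25: Pa²(3L − a)/(6EI) = 3675/EI
  δ_0 = 41757/EI
Tip deflection under a unit load at E: L³/(3EI) = 732.3/EI.
The prop prevents deflection at E: R_E = δ_0/δ_{EE} = 41757/732.3 = 57.02 kN.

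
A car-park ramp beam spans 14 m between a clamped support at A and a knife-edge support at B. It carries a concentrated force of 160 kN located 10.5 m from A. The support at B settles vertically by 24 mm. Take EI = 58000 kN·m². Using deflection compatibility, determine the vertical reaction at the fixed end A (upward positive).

Choose R_B as the redundant. The primary structure is the cantilever fixed at A.
Free-end deflection of the primary structure under the applied loading (downward +):
  point load 160 at a = 10.5: Pa²(3L − a)/(6EI) = 92610/EI
Flexibility coefficient — unit upward force at B: δ_{BB} = L³/(3EI) = 914.7/EI.
With EI = 58000 kN·m²: δ_0 = 1.5967 m and δ_{BB} = 0.01577 m/kN.
Compatibility — the beam at B must follow the support down by 0.024 m: δ_0 − R_B·δ_{BB} = 0.024, so R_B = (1.5967 − 0.024)/0.01577 = 99.73 kN.
Vertical equilibrium: R_A = ΣP − R_B = 160 − 99.73 = 60.27 kN.

R_A = 60.27 kN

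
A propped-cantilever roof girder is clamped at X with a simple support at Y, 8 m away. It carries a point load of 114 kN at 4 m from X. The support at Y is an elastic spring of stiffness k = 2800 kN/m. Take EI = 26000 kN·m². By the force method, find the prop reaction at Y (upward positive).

Take the reaction at Y as the redundant and release it; the primary structure is a cantilever fixed at X.
Free-end deflection of the primary structure under the applied loading (downward +):
  point load 114 at a = 4: Pa²(3L − a)/(6EI) = 6080/EI
Flexibility coefficient — unit upward force at Y: δ_{YY} = L³/(3EI) = 170.7/EI.
With EI = 26000 kN·m²: δ_0 = 0.23385 m and δ_{YY} = 0.006564 m/kN.
Compatibility — the spring shortens by R_Y/k under the reaction it provides: δ_0 − R_Y·δ_{YY} = R_Y/k. With 1/k = 0.000357 m/kN, R_Y = δ_0 / (δ_{YY} + 1/k) = 0.23385 / (0.006564 + 0.000357) = 33.79 kN.

R_Y = 33.79 kN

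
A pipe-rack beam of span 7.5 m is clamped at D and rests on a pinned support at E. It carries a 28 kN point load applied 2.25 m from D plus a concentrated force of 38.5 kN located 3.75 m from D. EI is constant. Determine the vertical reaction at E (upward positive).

R_E = 15.43 kN

Take the reaction at E as the redundant and release it; the primary structure is a cantilever fixed at D.
Deflection at E on the released cantilever, summing each load's contribution:
  point load 28 at a = 2.25: Pa²(3L − a)/(6EI) = 478.4/EI
  point load 38.5 at a = 3.75: Pa²(3L − a)/(6EI) = 1692/EI
  δ_0 = 2170/EI
Flexibility coefficient — unit upward force at E: δ_{EE} = L³/(3EI) = 140.6/EI.
Compatibility at E: δ_0 − R_E·δ_{EE} = 0, so R_E = 2170/140.6 = 15.43 kN.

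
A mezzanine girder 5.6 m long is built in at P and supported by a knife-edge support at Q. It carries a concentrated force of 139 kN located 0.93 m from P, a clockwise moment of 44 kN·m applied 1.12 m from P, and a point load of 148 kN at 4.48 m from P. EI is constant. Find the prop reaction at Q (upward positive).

R_Q = 113.9 kN

Remove the prop at Q; the released (primary) structure is a cantilever built in at P.
Primary-structure tip deflection at Q by superposition:
  point load 139 at a = 0.93: Pa²(3L − a)/(6EI) = 318/EI
  clockwise couple 44 at a = 1.12: M₀a(2L − a)/(2EI) = 248.4/EI
  point load 148 at a = 4.48: Pa²(3L − a)/(6EI) = 6099/EI
  δ_0 = 6666/EI
Tip deflection under a unit load at Q: L³/(3EI) = 58.54/EI.
Compatibility at Q: δ_0 − R_Q·δ_{QQ} = 0, so R_Q = 6666/58.54 = 113.9 kN.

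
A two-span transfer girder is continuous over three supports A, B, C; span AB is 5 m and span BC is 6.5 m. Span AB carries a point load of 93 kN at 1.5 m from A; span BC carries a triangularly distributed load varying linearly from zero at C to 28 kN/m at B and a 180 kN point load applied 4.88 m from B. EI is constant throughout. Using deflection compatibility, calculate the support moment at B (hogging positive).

Take M_B as the redundant. Released structure: two simple spans AB and BC with a hinge at B.
Rotations at B on the released spans (each span's end-slope, ×1/EI):
  span AB: point load 93 at a = 1.5: Pab(L + a)/(6LEI) = 105.8/EI
  span BC: triangular load, peak 28: w₀L³/(45EI) = 170.9/EI
  span BC: point load 180 at a = 4.88: Pab(L + b)/(6LEI) = 296.3/EI
  relative rotation θ_0 = (105.8 + 467.2)/EI = 572.9/EI
A unit hogging moment at B produces rotation L₁/(3EI) + L₂/(3EI) = 3.833/EI.
Slope continuity at B: θ_0 = M_B·3.833/EI, so M_B = 572.9/3.833 = 149.5 kN·m (hogging).

M_B = 149.5 kN·m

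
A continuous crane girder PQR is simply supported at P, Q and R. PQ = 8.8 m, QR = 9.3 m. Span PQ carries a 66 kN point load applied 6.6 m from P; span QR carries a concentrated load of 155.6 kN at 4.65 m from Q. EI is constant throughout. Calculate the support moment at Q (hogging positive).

Take M_Q as the redundant. Released structure: two simple spans PQ and QR with a hinge at Q.
Discontinuity in slope at Q on the released structure — sum the simple-span end rotations:
  span PQ: point load 66 at a = 6.6: Pab(L + a)/(6LEI) = 279.5/EI
  span QR: point load 155.6 at a = 4.65: Pab(L + b)/(6LEI) = 841.1/EI
  relative rotation θ_0 = (279.5 + 841.1)/EI = 1121/EI
A unit hogging moment at Q produces rotation L₁/(3EI) + L₂/(3EI) = 6.033/EI.
Slope continuity at Q: θ_0 = M_Q·6.033/EI, so M_Q = 1121/6.033 = 185.7 kN·m (hogging).

M_Q = 185.7 kN·m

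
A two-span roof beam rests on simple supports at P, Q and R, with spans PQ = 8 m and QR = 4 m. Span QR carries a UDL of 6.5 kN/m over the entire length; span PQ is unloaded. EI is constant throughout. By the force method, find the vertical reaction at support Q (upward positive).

Release continuity at Q by inserting a hinge; the redundant is the internal moment M_Q. The primary structure is two simply-supported spans PQ and QR.
Discontinuity in slope at Q on the released structure — sum the simple-span end rotations:
  span QR: UDL 6.5: wL³/(24EI) = 17.33/EI
  relative rotation θ_0 = (0 + 17.33)/EI = 17.33/EI
A unit hogging moment at Q produces rotation L₁/(3EI) + L₂/(3EI) = 4/EI.
Slope continuity at Q: θ_0 = M_Q·4/EI, so M_Q = 17.33/4 = 4.333 kN·m (hogging).
Span PQ, ΣM about P with M_Q applied at Q: R_Q^{PQ}·8 = 0 + 4.333, so R_Q^{PQ} = 0.5417 kN and R_P = 0 − 0.5417 = -0.5417 kN.
Span QR, ΣM about R: R_Q^{QR}·4 = 52 + 4.333, so R_Q^{QR} = 14.08 kN and R_R = 26 − 14.08 = 11.92 kN.
R_Q = 0.5417 + 14.08 = 14.62 kN.

R_Q = 14.62 kN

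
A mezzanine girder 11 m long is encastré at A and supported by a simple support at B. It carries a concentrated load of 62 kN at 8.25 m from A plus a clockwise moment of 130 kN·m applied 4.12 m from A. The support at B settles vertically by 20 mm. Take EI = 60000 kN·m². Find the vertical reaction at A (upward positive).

R_A = 14.68 kN

Take the reaction at B as the redundant and release it; the primary structure is a cantilever fixed at A.
Downward deflection at the released point B due to the loads:
  point load 62 at a = 8.25: Pa²(3L − a)/(6EI) = 17407/EI
  clockwise couple 130 at a = 4.12: M₀a(2L − a)/(2EI) = 4788/EI
  δ_0 = 22195/EI
Tip deflection under a unit load at B: L³/(3EI) = 443.7/EI.
With EI = 60000 kN·m²: δ_0 = 0.36992 m and δ_{BB} = 0.007394 m/kN.
Compatibility — the beam at B must follow the support down by 0.02 m: δ_0 − R_B·δ_{BB} = 0.02, so R_B = (0.36992 − 0.02)/0.007394 = 47.32 kN.
Vertical equilibrium: R_A = ΣP − R_B = 62 − 47.32 = 14.68 kN.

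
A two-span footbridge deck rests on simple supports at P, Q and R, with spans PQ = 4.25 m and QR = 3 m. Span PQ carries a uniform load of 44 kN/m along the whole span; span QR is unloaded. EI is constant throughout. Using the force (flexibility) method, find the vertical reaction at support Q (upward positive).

Insert a hinge at Q; M_Q is the redundant, and each span becomes simply supported.
End slopes at the hinge Q, treating each span as simply supported:
  span PQ: UDL 44: wL³/(24EI) = 140.7/EI
  relative rotation θ_0 = (140.7 + 0)/EI = 140.7/EI
A unit hogging moment at Q produces rotation L₁/(3EI) + L₂/(3EI) = 2.417/EI.
Compatibility: M_Q·(L₁+L₂)/(3EI) = θ_0, giving M_Q = 58.24 kN·m (hogging).
Span PQ, ΣM about P with M_Q applied at Q: R_Q^{PQ}·4.25 = 397.4 + 58.24, so R_Q^{PQ} = 107.2 kN and R_P = 187 − 107.2 = 79.8 kN.
Span QR, ΣM about R: R_Q^{QR}·3 = 0 + 58.24, so R_Q^{QR} = 19.41 kN and R_R = 0 − 19.41 = -19.41 kN.
R_Q = 107.2 + 19.41 = 126.6 kN.

R_Q = 126.6 kN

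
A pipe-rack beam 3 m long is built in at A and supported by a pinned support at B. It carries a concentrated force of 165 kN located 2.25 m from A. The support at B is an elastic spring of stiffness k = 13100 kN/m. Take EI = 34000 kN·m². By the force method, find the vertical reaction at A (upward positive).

Take the reaction at B as the redundant and release it; the primary structure is a cantilever fixed at A.
Primary-structure tip deflection at B by superposition:
  point load 165 at a = 2.25: Pa²(3L − a)/(6EI) = 939.7/EI
Tip deflection under a unit load at B: L³/(3EI) = 9/EI.
With EI = 34000 kN·m²: δ_0 = 0.027639 m and δ_{BB} = 0.000265 m/kN.
Compatibility — the spring shortens by R_B/k under the reaction it provides: δ_0 − R_B·δ_{BB} = R_B/k. With 1/k = 0.000076 m/kN, R_B = δ_0 / (δ_{BB} + 1/k) = 0.027639 / (0.000265 + 0.000076) = 81.04 kN.
Vertical equilibrium: R_A = ΣP − R_B = 165 − 81.04 = 83.96 kN.

R_A = 83.96 kN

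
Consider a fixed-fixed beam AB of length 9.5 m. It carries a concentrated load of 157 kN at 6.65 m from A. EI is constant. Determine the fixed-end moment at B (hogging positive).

Take the two fixed-end moments M_A, M_B as redundants; the released structure is the simple span AB.
On the primary (simply-supported) span, the end slopes from the loading are:
  at A: point load 157 at a = 6.65: Pab(L + b)/(6LEI) = 644.7/EI
  at B: point load 157 at a = 6.65: Pab(L + a)/(6LEI) = 843.1/EI
  θ_A0 = 644.7/EI,  θ_B0 = 843.1/EI
Flexibility coefficients: a unit moment at one end gives L/(3EI) there and L/(6EI) at the far end, so f₁₁ = f₂₂ = 3.167/EI and f₁₂ = f₂₁ = 1.583/EI.
Compatibility — zero rotation at each built-in end:
  3.167 M_A + 1.583 M_B = 644.7
  1.583 M_A + 3.167 M_B = 843.1
Solving the pair gives M_A = 93.96 kN·m and M_B = 219.3 kN·m (hogging).

M_B = 219.3 kN·m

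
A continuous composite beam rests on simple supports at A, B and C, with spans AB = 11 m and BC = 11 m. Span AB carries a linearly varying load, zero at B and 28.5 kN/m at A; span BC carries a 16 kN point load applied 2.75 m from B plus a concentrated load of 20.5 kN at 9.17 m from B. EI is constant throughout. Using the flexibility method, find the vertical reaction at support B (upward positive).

R_B = 90.23 kN

Take M_B as the redundant. Released structure: two simple spans AB and BC with a hinge at B.
End slopes at the hinge B, treating each span as simply supported:
  span AB: triangular load, peak 28.5: 7w₀L³/(360EI) = 737.6/EI
  span BC: point load 16 at a = 2.75: Pab(L + b)/(6LEI) = 105.9/EI
  span BC: point load 20.5 at a = 9.17: Pab(L + b)/(6LEI) = 66.87/EI
  relative rotation θ_0 = (737.6 + 172.7)/EI = 910.3/EI
A unit hogging moment at B produces rotation L₁/(3EI) + L₂/(3EI) = 7.333/EI.
Slope continuity at B: θ_0 = M_B·7.333/EI, so M_B = 910.3/7.333 = 124.1 kN·m (hogging).
Span AB, ΣM about A with M_B applied at B: R_B^{AB}·11 = 574.8 + 124.1, so R_B^{AB} = 63.54 kN and R_A = 156.8 − 63.54 = 93.21 kN.
Span BC, ΣM about C: R_B^{BC}·11 = 169.5 + 124.1, so R_B^{BC} = 26.7 kN and R_C = 36.5 − 26.7 = 9.804 kN.
R_B = 63.54 + 26.7 = 90.23 kN.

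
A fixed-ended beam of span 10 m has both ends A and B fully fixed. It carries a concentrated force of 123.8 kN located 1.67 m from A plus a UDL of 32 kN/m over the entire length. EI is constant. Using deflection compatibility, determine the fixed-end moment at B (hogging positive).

M_B = 295.4 kN·m

Release both end moments; the primary structure is a simply-supported span AB with redundants M_A and M_B.
On the primary (simply-supported) span, the end slopes from the loading are:
  at A: point load 123.8 at a = 1.67: Pab(L + b)/(6LEI) = 526.1/EI
  at B: point load 123.8 at a = 1.67: Pab(L + a)/(6LEI) = 335/EI
  at A: UDL 32: wL³/(24EI) = 1333/EI
  at B: UDL 32: wL³/(24EI) = 1333/EI
  θ_A0 = 1859/EI,  θ_B0 = 1668/EI
Flexibility coefficients: a unit moment at one end gives L/(3EI) there and L/(6EI) at the far end, so f₁₁ = f₂₂ = 3.333/EI and f₁₂ = f₂₁ = 1.667/EI.
Compatibility — zero rotation at each built-in end:
  3.333 M_A + 1.667 M_B = 1859
  1.667 M_A + 3.333 M_B = 1668
Solving the pair gives M_A = 410.1 kN·m and M_B = 295.4 kN·m (hogging).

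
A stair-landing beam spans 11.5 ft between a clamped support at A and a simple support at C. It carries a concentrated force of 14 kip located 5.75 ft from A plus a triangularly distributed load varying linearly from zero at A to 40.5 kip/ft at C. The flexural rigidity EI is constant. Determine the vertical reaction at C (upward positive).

Release the roller at C. Primary structure: cantilever fixed at A.
Primary-structure tip deflection at C by superposition:
  point load 14 at a = 5.75: Pa²(3L − a)/(6EI) = 2218/EI
  triangular load, peak 40.5 at the free end: 11w₀L⁴/(120EI) = 64932/EI
  δ_0 = 67150/EI
Flexibility coefficient — unit upward force at C: δ_{CC} = L³/(3EI) = 507/EI.
The prop prevents deflection at C: R_C = δ_0/δ_{CC} = 67150/507 = 132.5 kip.

R_C = 132.5 kip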